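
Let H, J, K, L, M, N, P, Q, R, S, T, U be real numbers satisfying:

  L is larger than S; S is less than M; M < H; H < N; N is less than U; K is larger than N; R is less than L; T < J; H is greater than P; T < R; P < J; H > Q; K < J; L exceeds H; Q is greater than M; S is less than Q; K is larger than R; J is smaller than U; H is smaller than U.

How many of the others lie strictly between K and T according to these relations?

The relations place T below K. An element lies strictly between them when it is forced above T and also forced below K.
Above T: {R, L, J, U}. Below K: {S, P, M, Q, R, H, N}.
Intersection: {R} — 1.

1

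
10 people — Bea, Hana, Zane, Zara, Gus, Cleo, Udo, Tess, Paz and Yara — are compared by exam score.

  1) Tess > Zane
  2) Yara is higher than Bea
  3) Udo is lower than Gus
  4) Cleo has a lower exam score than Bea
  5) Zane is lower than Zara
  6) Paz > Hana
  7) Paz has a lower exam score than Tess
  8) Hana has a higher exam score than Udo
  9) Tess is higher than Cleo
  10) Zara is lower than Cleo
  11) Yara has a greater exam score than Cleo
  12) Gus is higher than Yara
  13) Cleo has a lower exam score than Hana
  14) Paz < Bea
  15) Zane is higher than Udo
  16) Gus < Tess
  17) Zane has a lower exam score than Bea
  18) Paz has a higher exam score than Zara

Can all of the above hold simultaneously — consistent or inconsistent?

consistent

Every relation is compatible with Udo < Zane < Zara < Cleo < Hana < Paz < Bea < Yara < Gus < Tess; the set is consistent.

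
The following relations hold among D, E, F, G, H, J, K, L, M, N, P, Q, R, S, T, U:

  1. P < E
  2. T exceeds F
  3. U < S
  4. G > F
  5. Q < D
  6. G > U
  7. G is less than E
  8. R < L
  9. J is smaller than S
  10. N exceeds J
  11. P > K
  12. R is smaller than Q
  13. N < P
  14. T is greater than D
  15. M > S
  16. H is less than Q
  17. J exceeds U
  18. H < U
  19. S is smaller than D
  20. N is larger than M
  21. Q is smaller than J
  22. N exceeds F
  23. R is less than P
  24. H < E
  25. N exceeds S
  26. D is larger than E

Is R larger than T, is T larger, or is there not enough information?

Link the given pairs in sequence: R < Q; Q < J; J < S; S < N; N < P; P < E; E < D; D < T.
Chaining these gives R < Q < J < S < N < P < E < D < T.
So T is larger.

T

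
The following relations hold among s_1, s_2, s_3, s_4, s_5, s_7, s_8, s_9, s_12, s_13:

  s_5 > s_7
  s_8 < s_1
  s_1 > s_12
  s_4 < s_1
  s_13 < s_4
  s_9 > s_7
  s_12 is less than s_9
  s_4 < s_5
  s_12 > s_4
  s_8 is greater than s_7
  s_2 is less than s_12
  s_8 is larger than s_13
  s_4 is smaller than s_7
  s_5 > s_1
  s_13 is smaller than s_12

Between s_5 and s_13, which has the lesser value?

s_13

s_13 < s_4 and s_4 < s_7 give s_13 < s_7.
Then s_7 < s_8 extends the chain to s_8.
Then s_8 < s_1 extends the chain to s_1.
Then s_1 < s_5 extends the chain to s_5.
So s_13 < s_5; s_13 is the smaller of the two.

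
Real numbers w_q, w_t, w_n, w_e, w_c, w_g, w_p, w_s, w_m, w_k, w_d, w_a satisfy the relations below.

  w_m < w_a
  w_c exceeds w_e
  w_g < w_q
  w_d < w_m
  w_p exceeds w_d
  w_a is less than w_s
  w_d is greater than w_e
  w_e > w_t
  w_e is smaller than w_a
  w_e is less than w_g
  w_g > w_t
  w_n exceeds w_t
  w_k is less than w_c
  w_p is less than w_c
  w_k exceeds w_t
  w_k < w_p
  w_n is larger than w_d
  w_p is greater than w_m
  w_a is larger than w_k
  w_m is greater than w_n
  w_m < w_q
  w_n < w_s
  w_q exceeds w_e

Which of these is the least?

Chaining upward from w_t: directly above it, w_e, w_k, w_n, w_g; then w_d, w_m, w_p, w_c, w_a, w_q, w_s.
That covers every other element, and nothing is given below w_t, so w_t is the least.

w_t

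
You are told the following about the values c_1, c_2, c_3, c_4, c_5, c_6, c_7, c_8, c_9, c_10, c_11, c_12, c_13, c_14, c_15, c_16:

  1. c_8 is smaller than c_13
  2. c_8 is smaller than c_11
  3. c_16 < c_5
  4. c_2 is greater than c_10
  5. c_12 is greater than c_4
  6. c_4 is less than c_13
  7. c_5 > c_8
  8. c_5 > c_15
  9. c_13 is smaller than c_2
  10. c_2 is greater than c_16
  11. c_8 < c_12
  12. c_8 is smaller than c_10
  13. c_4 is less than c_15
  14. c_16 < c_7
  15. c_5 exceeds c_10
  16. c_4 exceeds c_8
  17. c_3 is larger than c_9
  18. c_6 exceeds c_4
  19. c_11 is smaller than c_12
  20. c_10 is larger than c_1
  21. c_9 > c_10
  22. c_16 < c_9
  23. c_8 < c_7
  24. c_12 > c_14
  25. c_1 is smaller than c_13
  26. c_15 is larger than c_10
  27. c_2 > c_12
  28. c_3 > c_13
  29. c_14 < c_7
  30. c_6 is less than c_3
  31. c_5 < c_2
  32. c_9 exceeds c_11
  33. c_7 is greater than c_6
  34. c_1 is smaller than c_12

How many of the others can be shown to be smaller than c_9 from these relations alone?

5

From c_9 the given relations immediately reach c_16, c_10, c_11.
From those, c_8, c_1 — 5 in total.
No other element is forced below c_9 by the given relations, so the count is 5.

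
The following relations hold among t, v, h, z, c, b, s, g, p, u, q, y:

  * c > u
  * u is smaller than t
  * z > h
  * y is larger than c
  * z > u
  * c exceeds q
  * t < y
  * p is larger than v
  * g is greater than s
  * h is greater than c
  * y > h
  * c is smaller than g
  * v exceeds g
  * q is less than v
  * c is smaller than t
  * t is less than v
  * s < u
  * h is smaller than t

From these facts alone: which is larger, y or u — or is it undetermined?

y

The relevant relations are u < c; c < h; h < t; t < y.
Together: u < c < h < t < y.
So y is larger.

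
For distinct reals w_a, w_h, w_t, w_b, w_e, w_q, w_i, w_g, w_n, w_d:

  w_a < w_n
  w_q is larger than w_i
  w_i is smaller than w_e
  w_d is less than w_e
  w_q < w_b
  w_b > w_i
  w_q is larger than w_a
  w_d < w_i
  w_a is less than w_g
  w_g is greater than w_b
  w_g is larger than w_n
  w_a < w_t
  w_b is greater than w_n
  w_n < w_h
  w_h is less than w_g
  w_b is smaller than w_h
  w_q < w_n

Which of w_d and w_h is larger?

w_d < w_i and w_i < w_q give w_d < w_q.
With w_q < w_n: w_d < w_i < w_q < w_n.
With w_n < w_b: w_d < w_i < w_q < w_n < w_b.
Then w_b < w_h extends the chain to w_h.
So w_d < w_h; w_h is the larger of the two.

w_h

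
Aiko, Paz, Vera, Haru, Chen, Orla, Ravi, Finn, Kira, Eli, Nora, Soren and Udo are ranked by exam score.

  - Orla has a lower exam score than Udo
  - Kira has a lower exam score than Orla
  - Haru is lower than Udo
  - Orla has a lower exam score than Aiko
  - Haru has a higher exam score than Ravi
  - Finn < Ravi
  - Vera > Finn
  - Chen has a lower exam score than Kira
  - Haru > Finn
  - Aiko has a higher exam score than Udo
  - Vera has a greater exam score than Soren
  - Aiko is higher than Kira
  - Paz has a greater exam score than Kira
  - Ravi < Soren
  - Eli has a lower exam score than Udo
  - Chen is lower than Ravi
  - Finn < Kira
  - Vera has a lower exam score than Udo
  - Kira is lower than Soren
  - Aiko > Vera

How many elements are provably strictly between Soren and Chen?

2

The relations place Chen below Soren. An element lies strictly between them when it is forced above Chen and also forced below Soren.
Above Chen: {Ravi, Kira, Haru, Orla, Vera, Udo, Paz, Aiko}. Below Soren: {Finn, Ravi, Kira}.
Intersection: {Ravi, Kira} — 2.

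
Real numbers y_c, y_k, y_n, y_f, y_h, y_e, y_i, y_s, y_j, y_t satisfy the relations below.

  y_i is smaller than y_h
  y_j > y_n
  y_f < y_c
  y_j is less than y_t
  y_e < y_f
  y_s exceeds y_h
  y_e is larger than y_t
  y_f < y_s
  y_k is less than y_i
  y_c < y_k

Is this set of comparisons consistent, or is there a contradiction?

The single ordering y_n < y_j < y_t < y_e < y_f < y_c < y_k < y_i < y_h < y_s satisfies every listed relation, so no contradiction arises.

consistent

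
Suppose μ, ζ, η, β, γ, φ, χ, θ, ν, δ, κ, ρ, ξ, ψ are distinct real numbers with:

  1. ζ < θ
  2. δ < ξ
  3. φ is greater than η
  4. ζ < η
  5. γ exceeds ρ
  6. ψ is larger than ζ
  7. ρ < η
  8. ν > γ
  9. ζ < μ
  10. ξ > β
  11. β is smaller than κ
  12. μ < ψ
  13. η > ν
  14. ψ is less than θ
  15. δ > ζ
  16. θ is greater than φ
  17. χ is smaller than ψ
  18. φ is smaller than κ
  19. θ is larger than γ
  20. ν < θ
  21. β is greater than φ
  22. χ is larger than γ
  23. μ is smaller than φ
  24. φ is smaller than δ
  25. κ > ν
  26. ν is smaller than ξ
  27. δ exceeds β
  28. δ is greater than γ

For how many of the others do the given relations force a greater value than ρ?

11

From ρ the given relations immediately reach γ, η.
From those, χ, ν, φ, θ, δ — 7 in total.
From those, ψ, β, κ, ξ — 11 in total.
Nothing else is reachable above ρ; 11 in all.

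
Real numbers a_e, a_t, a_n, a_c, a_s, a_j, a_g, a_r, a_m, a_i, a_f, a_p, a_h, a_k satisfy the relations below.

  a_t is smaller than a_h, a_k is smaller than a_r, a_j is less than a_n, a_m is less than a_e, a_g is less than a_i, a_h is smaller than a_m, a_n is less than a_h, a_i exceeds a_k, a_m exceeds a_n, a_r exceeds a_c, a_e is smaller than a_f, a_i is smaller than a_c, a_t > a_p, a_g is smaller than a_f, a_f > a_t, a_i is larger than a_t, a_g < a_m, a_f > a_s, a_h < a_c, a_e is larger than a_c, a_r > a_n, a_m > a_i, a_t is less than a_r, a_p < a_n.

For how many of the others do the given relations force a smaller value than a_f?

12

Directly below a_f: a_s, a_g, a_t, a_e.
One step further: a_p, a_c, a_m (7 so far).
One step further: a_n, a_h, a_i (10 so far).
One step further: a_k, a_j (12 so far).
Nothing else is reachable below a_f; 12 in all.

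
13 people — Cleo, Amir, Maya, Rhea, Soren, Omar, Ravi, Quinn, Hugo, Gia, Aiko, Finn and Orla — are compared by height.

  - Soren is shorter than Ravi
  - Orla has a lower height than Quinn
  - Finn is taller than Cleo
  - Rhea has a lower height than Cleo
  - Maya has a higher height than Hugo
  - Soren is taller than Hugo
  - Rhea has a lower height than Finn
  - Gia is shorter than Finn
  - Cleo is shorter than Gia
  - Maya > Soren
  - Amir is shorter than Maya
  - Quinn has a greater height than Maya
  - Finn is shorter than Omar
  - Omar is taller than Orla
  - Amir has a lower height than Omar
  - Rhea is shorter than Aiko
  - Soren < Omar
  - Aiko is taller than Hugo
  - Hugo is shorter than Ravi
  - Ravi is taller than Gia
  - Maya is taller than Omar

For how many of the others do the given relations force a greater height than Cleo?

6

From Cleo the given relations immediately reach Gia, Finn.
From those, Ravi, Omar — 4 in total.
From those, Maya — 5 in total.
From those, Quinn — 6 in total.
Nothing else is reachable above Cleo; 6 in all.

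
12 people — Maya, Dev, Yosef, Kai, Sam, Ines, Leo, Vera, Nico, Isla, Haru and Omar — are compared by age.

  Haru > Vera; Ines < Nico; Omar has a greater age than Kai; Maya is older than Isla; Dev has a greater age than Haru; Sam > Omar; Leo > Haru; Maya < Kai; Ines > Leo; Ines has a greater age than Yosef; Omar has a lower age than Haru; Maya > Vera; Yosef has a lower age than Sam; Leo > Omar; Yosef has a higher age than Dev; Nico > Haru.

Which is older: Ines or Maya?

Ines

Chaining the given relations: Maya < Kai < Omar < Haru < Dev < Yosef < Ines.
So Maya < Ines; Ines is the older of the two.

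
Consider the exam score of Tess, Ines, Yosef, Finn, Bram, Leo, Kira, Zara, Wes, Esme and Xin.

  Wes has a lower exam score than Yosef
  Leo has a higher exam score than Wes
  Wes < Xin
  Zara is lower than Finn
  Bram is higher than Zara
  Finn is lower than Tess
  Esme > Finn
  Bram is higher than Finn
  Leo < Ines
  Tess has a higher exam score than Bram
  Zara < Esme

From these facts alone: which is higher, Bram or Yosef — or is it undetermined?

undetermined

Following every chain through Bram: above Bram we get Tess; below Bram we get Zara, Finn.
Yosef is not reached, and no chain runs the other way from Yosef to Bram.
So the given relations leave the order of Bram and Yosef undetermined.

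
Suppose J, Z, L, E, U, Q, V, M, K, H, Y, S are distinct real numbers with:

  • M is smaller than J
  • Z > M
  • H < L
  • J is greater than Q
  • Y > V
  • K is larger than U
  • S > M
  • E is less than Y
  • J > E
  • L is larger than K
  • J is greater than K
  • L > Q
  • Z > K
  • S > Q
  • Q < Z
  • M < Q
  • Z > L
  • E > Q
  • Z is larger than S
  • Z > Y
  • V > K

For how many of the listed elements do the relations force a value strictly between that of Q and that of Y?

1

The relations place Q below Y. An element lies strictly between them when it is forced above Q and also forced below Y.
Above Q: {E, L, J, S, Z}. Below Y: {U, M, E, K, V}.
Intersection: {E} — 1.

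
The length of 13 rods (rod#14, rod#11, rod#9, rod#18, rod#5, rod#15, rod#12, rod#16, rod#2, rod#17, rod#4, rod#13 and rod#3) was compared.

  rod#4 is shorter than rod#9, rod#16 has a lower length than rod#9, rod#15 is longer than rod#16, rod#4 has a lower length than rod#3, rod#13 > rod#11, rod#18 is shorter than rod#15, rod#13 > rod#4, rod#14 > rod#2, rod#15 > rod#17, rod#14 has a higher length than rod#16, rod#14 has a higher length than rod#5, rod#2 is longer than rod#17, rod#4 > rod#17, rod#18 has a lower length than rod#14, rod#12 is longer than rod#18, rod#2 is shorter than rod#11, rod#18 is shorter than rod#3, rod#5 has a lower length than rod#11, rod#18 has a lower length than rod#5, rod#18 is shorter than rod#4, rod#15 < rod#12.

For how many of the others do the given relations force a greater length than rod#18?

9

From rod#18 the given relations immediately reach rod#5, rod#4, rod#15, rod#12, rod#14, rod#3.
From those, rod#9, rod#11, rod#13 — 9 in total.
Nothing else is reachable above rod#18; 9 in all.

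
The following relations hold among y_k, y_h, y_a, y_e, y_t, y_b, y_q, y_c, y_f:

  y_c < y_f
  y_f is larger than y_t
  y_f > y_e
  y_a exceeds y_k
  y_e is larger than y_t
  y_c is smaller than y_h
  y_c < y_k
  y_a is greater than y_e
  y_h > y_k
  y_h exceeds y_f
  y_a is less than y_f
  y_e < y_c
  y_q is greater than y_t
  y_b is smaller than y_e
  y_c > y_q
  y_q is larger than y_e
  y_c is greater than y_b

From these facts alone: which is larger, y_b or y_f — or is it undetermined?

y_f

The relevant relations are y_b < y_e; y_e < y_q; y_q < y_c; y_c < y_k; y_k < y_a; y_a < y_f.
Chaining these gives y_b < y_e < y_q < y_c < y_k < y_a < y_f.
So y_f is larger.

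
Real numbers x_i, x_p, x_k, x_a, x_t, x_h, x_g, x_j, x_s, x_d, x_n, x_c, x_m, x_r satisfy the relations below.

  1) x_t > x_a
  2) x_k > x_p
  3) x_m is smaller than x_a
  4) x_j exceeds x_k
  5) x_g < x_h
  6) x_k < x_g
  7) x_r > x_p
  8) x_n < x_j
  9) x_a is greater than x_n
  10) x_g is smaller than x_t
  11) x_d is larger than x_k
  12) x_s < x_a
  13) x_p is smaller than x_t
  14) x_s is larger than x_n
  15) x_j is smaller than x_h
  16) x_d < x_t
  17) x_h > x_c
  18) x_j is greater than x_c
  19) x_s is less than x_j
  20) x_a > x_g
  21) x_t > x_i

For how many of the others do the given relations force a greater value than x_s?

From x_s the given relations immediately reach x_j, x_a.
From those, x_t, x_h — 4 in total.
Nothing else is reachable above x_s; 4 in all.

4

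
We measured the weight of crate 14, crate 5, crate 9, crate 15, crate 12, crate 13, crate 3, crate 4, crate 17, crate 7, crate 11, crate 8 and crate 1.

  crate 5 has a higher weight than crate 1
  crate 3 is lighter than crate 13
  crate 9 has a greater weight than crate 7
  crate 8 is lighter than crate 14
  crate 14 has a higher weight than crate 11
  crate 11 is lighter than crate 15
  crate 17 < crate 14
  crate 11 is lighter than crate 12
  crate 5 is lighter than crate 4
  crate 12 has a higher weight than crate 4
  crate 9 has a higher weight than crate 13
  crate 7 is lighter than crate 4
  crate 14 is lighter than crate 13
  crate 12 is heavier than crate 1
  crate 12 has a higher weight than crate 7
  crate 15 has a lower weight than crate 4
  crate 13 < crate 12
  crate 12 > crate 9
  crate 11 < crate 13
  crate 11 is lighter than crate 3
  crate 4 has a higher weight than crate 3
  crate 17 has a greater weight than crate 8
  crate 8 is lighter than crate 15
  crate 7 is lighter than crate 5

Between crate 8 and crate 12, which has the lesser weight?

Chaining the given relations: crate 8 < crate 17 < crate 14 < crate 13 < crate 9 < crate 12.
So crate 8 < crate 12; crate 8 is the lighter of the two.

crate 8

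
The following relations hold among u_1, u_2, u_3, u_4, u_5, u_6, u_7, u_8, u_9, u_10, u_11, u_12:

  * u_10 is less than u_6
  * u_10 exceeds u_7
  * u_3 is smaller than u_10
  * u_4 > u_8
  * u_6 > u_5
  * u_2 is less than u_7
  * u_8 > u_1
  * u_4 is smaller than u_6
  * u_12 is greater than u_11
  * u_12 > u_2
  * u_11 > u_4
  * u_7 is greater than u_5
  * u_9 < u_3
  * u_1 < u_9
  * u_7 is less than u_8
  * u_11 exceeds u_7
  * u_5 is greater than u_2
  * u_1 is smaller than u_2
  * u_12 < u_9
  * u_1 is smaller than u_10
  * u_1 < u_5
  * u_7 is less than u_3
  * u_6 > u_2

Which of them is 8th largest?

u_8

Piecing the relations together gives one ordering: u_1 < u_2 < u_5 < u_7 < u_8 < u_4 < u_11 < u_12 < u_9 < u_3 < u_10 < u_6.
Counting 8 from the largest end gives u_8.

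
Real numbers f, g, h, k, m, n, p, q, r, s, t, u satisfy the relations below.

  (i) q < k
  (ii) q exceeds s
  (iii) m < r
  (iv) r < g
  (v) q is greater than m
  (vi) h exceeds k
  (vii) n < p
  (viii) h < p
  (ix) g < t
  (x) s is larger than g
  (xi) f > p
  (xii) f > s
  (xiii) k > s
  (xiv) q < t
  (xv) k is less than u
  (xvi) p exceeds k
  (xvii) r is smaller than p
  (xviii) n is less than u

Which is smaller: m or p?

m

Following the relations from m: m < r < g < s < k < h < p.
So m < p; m is the smaller of the two.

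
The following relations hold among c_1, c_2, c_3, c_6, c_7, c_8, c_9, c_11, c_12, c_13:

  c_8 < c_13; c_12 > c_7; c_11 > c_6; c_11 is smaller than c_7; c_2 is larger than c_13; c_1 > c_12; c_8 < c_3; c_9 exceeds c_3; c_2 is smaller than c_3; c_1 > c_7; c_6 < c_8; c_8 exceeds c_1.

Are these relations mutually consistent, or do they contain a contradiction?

consistent

Every relation is compatible with c_6 < c_11 < c_7 < c_12 < c_1 < c_8 < c_13 < c_2 < c_3 < c_9; the set is consistent.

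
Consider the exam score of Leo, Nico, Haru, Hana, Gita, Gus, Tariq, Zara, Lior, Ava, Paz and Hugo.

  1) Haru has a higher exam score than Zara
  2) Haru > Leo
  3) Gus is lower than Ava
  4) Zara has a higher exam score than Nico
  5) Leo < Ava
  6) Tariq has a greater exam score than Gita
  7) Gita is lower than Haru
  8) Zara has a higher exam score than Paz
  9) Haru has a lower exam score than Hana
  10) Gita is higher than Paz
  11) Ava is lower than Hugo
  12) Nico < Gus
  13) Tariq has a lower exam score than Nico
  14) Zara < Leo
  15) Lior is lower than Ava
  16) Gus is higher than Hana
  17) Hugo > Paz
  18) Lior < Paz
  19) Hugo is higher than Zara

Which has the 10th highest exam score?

Gita

Chaining the given pairs: Lior < Paz < Gita < Tariq < Nico < Zara < Leo < Haru < Hana < Gus < Ava < Hugo.
The 10th largest is Gita.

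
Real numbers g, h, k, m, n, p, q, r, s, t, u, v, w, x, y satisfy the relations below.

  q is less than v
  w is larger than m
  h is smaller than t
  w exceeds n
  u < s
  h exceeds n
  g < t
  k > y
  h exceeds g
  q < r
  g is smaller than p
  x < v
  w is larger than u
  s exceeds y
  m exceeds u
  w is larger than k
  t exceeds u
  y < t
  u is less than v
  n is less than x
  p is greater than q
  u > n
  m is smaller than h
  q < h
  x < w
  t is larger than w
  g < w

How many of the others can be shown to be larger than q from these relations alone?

5

The elements the relations force above q are v, p, h, t, r — no chain reaches any other.
That is 5.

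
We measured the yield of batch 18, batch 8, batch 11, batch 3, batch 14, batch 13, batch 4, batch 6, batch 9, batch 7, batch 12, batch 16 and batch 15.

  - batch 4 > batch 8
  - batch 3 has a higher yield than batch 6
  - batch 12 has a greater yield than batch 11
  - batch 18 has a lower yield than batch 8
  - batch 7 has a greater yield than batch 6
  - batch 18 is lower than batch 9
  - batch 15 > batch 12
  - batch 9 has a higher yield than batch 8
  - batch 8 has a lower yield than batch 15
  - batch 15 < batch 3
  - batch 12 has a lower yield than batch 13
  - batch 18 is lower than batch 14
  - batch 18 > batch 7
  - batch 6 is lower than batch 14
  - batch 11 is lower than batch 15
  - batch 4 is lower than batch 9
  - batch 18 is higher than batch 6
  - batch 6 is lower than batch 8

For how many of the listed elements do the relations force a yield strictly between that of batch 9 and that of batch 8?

1

The relations place batch 8 below batch 9. An element lies strictly between them when it is forced above batch 8 and also forced below batch 9.
Above batch 8: {batch 15, batch 3, batch 4}. Below batch 9: {batch 6, batch 7, batch 18, batch 4}.
Intersection: {batch 4} — 1.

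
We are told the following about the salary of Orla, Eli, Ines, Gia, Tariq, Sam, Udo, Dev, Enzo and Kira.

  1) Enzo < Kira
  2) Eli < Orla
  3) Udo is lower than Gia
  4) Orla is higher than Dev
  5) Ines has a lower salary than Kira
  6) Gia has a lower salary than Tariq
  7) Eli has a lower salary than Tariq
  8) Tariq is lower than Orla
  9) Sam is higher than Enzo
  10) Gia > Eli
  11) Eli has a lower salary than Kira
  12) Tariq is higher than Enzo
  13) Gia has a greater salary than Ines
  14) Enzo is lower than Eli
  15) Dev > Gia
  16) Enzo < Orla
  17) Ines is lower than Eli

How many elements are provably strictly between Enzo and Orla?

4

Chaining upward from Enzo reaches: Sam, Eli, Gia, Tariq, Dev, Kira.
Chaining downward from Orla reaches: Ines, Udo, Eli, Gia, Tariq, Dev.
Strictly between Enzo and Orla are those in both lists: Eli, Gia, Tariq, Dev — 4 elements.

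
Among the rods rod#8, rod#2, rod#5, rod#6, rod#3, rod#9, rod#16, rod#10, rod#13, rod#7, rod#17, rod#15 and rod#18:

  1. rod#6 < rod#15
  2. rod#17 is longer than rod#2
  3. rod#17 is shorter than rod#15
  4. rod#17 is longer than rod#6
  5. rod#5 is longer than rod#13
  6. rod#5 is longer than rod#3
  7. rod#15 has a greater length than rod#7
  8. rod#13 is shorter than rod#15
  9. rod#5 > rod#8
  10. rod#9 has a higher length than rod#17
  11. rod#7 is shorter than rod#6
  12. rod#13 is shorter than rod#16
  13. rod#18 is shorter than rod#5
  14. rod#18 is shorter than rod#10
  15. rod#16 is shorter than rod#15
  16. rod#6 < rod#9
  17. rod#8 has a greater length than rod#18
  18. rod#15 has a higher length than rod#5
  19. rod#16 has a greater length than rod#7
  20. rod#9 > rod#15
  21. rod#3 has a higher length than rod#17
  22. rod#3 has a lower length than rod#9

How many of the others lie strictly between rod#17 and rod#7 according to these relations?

The relations place rod#7 below rod#17. An element lies strictly between them when it is forced above rod#7 and also forced below rod#17.
Above rod#7: {rod#16, rod#6, rod#3, rod#5, rod#15, rod#9}. Below rod#17: {rod#2, rod#6}.
Intersection: {rod#6} — 1.

1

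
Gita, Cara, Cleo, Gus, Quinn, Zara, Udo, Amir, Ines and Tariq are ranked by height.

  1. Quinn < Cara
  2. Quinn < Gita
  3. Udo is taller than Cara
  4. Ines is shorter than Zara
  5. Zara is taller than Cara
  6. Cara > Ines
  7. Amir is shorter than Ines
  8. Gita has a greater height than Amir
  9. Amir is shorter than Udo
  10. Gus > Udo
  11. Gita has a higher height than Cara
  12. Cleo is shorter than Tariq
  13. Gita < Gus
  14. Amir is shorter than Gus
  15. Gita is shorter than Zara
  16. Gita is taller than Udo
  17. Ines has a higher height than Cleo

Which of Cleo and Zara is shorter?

Cleo

Cleo < Ines < Cara < Udo < Gita < Zara, by transitivity through Ines, Cara, Udo, Gita.
So Cleo < Zara; Cleo is the shorter of the two.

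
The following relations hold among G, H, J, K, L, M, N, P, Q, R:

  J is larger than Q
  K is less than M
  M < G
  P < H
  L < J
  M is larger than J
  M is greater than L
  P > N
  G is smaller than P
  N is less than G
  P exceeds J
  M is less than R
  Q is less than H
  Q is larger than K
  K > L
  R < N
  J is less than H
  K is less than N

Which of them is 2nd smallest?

Chaining the given pairs: L < K < Q < J < M < R < N < G < P < H.
The 2nd smallest is K.

K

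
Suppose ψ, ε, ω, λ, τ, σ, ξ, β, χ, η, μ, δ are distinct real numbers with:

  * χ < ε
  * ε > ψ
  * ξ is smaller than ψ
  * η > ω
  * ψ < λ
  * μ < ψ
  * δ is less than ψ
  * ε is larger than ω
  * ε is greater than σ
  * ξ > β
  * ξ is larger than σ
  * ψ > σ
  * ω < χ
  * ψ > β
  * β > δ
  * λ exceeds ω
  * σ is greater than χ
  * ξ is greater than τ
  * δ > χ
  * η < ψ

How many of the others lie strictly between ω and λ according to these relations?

Chaining upward from ω reaches: χ, η, δ, σ, β, ξ, ψ, ε.
Chaining downward from λ reaches: τ, χ, η, δ, σ, β, μ, ξ, ψ.
Strictly between ω and λ are those in both lists: χ, η, δ, σ, β, ξ, ψ — 7 elements.

7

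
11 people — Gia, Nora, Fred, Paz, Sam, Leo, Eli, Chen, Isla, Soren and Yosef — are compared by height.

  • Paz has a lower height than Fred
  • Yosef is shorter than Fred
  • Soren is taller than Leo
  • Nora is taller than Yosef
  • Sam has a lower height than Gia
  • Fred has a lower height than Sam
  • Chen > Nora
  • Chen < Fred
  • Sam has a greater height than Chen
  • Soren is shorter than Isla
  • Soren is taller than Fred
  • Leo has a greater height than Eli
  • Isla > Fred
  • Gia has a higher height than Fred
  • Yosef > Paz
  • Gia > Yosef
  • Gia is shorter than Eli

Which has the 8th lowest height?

Piecing the relations together gives one ordering: Paz < Yosef < Nora < Chen < Fred < Sam < Gia < Eli < Leo < Soren < Isla.
The 8th smallest is Eli.

Eli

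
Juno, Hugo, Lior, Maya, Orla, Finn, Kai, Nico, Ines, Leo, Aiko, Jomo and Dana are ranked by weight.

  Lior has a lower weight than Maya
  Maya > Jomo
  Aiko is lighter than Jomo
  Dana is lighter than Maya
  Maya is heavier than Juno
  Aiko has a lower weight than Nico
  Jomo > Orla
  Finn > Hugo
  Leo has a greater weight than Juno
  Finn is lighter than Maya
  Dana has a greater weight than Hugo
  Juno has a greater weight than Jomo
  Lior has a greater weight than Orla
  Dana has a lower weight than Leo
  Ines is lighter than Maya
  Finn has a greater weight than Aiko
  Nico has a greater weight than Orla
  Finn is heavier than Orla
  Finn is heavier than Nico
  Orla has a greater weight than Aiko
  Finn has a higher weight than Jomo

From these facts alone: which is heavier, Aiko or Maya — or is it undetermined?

The relevant relations are Aiko < Orla; Orla < Jomo; Jomo < Juno; Juno < Maya.
Chaining these gives Aiko < Orla < Jomo < Juno < Maya.
So Maya is heavier.

Maya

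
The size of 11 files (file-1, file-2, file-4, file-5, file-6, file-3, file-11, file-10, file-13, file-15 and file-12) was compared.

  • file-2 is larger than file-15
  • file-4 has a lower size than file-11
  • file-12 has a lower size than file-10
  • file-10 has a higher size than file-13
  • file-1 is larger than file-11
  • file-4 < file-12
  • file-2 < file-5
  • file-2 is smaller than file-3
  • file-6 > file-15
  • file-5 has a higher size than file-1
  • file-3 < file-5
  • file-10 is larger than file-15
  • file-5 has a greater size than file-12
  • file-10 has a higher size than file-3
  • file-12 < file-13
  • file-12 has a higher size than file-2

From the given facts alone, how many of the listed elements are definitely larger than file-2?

The elements the relations force above file-2 are file-12, file-13, file-3, file-5, file-10 — no chain reaches any other.
That is 5.

5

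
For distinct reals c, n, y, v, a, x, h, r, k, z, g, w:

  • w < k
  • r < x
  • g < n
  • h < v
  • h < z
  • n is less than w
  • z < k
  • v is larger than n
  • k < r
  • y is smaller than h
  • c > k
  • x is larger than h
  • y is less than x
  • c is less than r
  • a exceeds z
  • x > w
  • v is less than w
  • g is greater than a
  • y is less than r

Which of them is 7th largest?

Piecing the relations together gives one ordering: y < h < z < a < g < n < v < w < k < c < r < x.
Counting 7 from the largest end gives n.

n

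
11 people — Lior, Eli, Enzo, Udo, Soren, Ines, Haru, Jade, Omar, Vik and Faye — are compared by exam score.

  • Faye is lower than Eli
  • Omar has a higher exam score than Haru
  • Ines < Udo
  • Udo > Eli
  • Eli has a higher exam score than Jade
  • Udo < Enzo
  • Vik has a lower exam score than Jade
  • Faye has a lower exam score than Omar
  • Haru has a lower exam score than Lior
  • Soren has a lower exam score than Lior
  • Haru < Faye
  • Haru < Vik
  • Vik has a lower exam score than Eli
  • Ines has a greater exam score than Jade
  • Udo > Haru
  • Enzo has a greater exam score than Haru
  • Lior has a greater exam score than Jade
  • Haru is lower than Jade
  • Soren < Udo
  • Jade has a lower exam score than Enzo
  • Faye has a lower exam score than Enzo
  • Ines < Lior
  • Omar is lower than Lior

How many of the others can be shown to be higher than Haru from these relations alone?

Directly above Haru: Faye, Vik, Jade, Udo, Omar, Lior, Enzo.
One step further: Eli, Ines (9 so far).
Nothing else is reachable above Haru; 9 in all.

9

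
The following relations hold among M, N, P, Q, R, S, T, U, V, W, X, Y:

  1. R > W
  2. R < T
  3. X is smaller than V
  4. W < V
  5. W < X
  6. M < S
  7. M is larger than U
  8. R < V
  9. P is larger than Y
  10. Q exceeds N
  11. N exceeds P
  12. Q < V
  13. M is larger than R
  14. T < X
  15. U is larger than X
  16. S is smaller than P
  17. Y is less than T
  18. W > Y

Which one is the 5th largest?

S

Chaining the given pairs: Y < W < R < T < X < U < M < S < P < N < Q < V.
The 5th largest is S.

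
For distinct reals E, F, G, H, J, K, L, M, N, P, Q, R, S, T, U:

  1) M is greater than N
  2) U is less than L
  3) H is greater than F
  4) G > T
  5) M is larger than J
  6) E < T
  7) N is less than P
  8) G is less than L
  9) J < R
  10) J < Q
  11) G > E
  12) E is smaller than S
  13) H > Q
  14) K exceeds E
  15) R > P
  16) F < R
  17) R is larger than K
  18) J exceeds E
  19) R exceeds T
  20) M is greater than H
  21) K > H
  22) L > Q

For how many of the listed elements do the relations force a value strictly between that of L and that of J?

The relations place J below L. An element lies strictly between them when it is forced above J and also forced below L.
Above J: {Q, H, K, M, R}. Below L: {E, T, Q, U, G}.
Intersection: {Q} — 1.

1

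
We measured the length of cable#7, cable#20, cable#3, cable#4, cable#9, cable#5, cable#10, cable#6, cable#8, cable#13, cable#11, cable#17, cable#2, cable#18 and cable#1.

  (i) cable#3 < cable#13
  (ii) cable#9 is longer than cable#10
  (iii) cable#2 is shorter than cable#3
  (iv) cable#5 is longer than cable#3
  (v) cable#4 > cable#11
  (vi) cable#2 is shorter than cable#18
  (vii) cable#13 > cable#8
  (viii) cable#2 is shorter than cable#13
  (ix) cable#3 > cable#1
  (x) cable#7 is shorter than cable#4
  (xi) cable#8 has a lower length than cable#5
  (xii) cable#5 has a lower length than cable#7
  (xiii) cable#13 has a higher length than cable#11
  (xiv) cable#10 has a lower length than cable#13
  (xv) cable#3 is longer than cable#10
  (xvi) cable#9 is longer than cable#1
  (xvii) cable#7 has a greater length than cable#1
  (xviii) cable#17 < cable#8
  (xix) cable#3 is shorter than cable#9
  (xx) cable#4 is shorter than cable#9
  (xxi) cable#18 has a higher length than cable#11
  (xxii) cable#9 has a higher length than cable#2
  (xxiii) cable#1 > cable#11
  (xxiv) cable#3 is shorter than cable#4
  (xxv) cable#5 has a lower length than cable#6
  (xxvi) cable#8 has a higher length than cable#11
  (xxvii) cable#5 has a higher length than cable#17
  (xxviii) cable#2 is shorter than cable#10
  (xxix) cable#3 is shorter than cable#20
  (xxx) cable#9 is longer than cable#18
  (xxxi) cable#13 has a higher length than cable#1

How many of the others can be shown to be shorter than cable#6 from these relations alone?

Directly below cable#6: cable#5.
One step further: cable#17, cable#3, cable#8 (4 so far).
One step further: cable#2, cable#11, cable#10, cable#1 (8 so far).
No other element is forced below cable#6 by the given relations, so the count is 8.

8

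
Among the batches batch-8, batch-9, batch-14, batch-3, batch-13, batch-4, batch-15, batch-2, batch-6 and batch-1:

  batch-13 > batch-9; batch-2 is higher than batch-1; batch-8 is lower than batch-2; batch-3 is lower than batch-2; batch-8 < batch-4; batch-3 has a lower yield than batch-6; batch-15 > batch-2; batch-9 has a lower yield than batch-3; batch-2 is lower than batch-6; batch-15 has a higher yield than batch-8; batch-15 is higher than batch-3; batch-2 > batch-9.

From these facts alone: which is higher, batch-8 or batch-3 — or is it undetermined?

Following every chain through batch-8: above batch-8 we get batch-4, batch-2, batch-6, batch-15.
batch-3 is not reached, and no chain runs the other way from batch-3 to batch-8.
So the given relations leave the order of batch-8 and batch-3 undetermined.

undetermined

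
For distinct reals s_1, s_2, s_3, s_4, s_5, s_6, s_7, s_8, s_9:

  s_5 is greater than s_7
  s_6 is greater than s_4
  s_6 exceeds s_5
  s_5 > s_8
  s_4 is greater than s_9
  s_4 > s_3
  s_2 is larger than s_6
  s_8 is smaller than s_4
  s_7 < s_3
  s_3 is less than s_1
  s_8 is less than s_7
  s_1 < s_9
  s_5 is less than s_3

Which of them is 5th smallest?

The consecutive relations fix a unique order: s_8 < s_7 < s_5 < s_3 < s_1 < s_9 < s_4 < s_6 < s_2.
Counting 5 from the smallest end gives s_1.

s_1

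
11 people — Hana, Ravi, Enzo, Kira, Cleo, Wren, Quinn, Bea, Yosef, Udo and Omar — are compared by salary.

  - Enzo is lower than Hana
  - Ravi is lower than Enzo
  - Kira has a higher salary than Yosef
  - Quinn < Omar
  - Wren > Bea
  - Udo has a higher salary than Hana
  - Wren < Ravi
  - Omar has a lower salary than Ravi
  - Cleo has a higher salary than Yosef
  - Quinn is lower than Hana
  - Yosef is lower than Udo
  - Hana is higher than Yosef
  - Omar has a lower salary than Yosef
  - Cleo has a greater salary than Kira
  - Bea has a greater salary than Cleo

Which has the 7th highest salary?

Cleo

Chaining the given pairs: Quinn < Omar < Yosef < Kira < Cleo < Bea < Wren < Ravi < Enzo < Hana < Udo.
Counting 7 from the largest end gives Cleo.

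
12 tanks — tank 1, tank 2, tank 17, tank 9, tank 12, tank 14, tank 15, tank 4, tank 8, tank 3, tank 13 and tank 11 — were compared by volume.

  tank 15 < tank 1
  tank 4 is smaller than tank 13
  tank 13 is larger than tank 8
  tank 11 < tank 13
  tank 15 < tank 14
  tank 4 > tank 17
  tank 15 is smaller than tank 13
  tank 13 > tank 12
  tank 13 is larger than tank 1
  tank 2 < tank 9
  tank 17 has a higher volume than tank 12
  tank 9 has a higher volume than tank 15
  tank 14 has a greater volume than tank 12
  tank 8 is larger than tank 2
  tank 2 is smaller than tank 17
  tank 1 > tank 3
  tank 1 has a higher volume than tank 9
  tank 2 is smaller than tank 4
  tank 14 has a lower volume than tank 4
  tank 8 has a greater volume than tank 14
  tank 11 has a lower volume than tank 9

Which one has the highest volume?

Chaining downward from tank 13: directly below it, tank 11, tank 15, tank 12, tank 4, tank 1, tank 8; then tank 3, tank 2, tank 17, tank 14, tank 9.
That covers every other element, and nothing is given above tank 13, so tank 13 is the highest volume.

tank 13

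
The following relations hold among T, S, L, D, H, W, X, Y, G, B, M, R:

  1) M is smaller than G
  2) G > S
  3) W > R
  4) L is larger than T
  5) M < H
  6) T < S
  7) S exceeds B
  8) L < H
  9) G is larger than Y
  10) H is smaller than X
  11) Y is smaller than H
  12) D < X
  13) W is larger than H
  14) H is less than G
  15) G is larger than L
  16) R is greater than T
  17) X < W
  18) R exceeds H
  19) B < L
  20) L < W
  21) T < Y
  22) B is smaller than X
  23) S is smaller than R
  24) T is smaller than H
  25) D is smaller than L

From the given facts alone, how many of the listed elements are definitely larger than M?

From M the given relations immediately reach H, G.
From those, X, R, W — 5 in total.
No other element is forced above M by the given relations, so the count is 5.

5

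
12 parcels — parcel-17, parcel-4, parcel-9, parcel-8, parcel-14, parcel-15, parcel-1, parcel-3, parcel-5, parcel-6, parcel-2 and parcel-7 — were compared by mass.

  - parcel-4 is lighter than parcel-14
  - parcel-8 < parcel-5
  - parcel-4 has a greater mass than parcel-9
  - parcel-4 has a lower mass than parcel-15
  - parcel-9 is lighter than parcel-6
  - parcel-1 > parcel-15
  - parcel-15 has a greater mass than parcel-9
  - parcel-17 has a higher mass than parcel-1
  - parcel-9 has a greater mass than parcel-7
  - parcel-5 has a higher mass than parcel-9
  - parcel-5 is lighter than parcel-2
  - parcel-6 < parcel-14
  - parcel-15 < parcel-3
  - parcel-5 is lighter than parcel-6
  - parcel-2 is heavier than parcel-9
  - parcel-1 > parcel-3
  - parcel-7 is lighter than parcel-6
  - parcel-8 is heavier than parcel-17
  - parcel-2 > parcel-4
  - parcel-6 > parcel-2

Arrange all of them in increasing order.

parcel-7 < parcel-9 < parcel-4 < parcel-15 < parcel-3 < parcel-1 < parcel-17 < parcel-8 < parcel-5 < parcel-2 < parcel-6 < parcel-14

The consecutive links are each given: parcel-7 < parcel-9; parcel-9 < parcel-4; parcel-4 < parcel-15; parcel-15 < parcel-3; parcel-3 < parcel-1; parcel-1 < parcel-17; parcel-17 < parcel-8; parcel-8 < parcel-5; parcel-5 < parcel-2; parcel-2 < parcel-6; parcel-6 < parcel-14.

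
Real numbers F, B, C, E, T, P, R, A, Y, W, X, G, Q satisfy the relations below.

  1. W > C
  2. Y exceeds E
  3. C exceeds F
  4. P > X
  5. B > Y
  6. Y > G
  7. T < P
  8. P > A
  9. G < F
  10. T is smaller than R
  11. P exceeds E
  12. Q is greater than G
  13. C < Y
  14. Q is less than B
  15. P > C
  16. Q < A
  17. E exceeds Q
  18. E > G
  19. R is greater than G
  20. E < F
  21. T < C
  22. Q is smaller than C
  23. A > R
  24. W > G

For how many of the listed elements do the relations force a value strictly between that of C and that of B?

Chaining upward from C reaches: Y, W, P.
Chaining downward from B reaches: G, Q, E, T, F, Y.
Strictly between C and B are those in both lists: Y — 1 element.

1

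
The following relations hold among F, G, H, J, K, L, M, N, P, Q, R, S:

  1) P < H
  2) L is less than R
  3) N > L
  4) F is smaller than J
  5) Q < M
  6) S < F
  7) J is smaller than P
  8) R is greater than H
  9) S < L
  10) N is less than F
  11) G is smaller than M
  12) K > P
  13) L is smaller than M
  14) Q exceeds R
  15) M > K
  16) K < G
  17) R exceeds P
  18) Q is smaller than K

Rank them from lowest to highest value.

The consecutive links are each given: S < L; L < N; N < F; F < J; J < P; P < H; H < R; R < Q; Q < K; K < G; G < M.

S < L < N < F < J < P < H < R < Q < K < G < M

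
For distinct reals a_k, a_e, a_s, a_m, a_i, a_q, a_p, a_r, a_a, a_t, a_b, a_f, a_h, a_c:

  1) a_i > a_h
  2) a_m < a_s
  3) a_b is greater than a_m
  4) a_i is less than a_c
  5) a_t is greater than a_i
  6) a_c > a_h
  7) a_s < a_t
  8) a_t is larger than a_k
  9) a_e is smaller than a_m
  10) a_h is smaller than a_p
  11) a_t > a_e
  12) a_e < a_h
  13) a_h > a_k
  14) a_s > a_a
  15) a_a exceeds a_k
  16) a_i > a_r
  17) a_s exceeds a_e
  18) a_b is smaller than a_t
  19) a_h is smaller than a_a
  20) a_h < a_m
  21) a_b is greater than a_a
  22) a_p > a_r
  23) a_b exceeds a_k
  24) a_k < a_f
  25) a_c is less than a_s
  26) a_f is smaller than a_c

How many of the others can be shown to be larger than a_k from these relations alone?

10

Directly above a_k: a_f, a_h, a_a, a_b, a_t.
One step further: a_m, a_i, a_p, a_c, a_s (10 so far).
No other element is forced above a_k by the given relations, so the count is 10.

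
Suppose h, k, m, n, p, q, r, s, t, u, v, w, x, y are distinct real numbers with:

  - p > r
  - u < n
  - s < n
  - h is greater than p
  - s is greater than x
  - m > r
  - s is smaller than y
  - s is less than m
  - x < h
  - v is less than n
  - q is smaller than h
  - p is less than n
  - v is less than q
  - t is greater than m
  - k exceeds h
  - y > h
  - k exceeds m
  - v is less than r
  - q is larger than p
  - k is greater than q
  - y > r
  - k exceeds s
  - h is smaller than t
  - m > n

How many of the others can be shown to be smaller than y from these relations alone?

7

From y the given relations immediately reach r, s, h.
From those, x, v, p, q — 7 in total.
Nothing else is reachable below y; 7 in all.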